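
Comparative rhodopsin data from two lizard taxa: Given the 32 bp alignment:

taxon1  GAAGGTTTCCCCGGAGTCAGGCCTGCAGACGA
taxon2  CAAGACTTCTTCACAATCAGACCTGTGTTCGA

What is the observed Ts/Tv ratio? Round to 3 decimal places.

2.250

Transitions are A↔G and C↔T; transversions are all other mismatches.
Transitions: 9. Transversions: 4.
R = 9/4 = 2.250.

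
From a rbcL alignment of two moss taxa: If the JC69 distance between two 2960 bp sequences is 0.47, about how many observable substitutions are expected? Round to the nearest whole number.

1034

Invert JC69: p = (3/4)(1 − e^(−4d/3)) = 0.75 × (1 − e^(-0.626667)) = 0.75 × (1 − 0.534370) = 0.349223.
Expected differing sites = pL ≈ 0.349223 × 2960 = 1033.70008 ≈ 1034.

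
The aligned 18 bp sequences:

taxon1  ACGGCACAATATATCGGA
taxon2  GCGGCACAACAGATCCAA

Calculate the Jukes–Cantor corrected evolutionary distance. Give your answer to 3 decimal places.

The sequences differ at 5 of 18 sites (1, 10, 12, 16, 17), so p = 5/18 ≈ 0.277778.
d = −(3/4) ln(1 − 4p/3) = −0.75 ln(1 − 0.370371) = −0.75 ln(0.629629)
  = −0.75 × (-0.462625) = 0.346969 substitutions/site.

0.347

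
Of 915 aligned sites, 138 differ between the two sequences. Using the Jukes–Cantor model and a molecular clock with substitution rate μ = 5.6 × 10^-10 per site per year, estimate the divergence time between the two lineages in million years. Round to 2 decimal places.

150.34

p = 138/915 ≈ 0.15082.
d = −(3/4) ln(1 − 4p/3) = −0.75 ln(1 − 0.201093) = −0.75 ln(0.798907)
  = −0.75 × (-0.224511) = 0.168383 substitutions/site.
Under a molecular clock d = 2μt, so t = d/(2μ) = 0.168383 / (2 × 5.6 × 10^-10) = 150.34 million years.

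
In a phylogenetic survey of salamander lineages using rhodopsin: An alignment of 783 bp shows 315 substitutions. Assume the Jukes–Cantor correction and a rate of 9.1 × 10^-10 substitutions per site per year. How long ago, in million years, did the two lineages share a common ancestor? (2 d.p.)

316.78

p = 315/783 ≈ 0.402299.
d = −(3/4) ln(1 − 4p/3) = −0.75 ln(1 − 0.536399) = −0.75 ln(0.463601)
  = −0.75 × (-0.768731) = 0.576548 substitutions/site.
Under a molecular clock d = 2μt, so t = d/(2μ) = 0.576548 / (2 × 9.1 × 10^-10) = 316.78 million years.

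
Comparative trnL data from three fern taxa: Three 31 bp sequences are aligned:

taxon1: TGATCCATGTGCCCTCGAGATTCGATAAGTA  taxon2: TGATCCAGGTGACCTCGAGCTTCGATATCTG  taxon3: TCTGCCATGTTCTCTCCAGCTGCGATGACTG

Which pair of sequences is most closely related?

taxon1–taxon2: 6/31 differ, p = 0.194, d = 0.224.
taxon1–taxon3: 11/31 differ, p = 0.355, d = 0.481.
taxon2–taxon3: 11/31 differ, p = 0.355, d = 0.481.
The smallest distance is between taxon1 and taxon2.

taxon1 and taxon2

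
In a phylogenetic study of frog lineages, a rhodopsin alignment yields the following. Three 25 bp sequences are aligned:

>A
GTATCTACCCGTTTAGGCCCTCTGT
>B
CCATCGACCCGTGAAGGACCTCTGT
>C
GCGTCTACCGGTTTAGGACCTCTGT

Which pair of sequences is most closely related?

A and C

A–B: 6/25 differ, p = 0.240, d = 0.289.
A–C: 4/25 differ, p = 0.160, d = 0.180.
B–C: 6/25 differ, p = 0.240, d = 0.289.
The smallest distance is between A and C.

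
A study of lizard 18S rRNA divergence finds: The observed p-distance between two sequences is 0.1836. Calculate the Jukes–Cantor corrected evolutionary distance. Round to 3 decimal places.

0.211

d = −(3/4) ln(1 − 4p/3) = −0.75 ln(1 − 0.2448) = −0.75 ln(0.7552)
  = −0.75 × (-0.280773) = 0.210580 substitutions/site.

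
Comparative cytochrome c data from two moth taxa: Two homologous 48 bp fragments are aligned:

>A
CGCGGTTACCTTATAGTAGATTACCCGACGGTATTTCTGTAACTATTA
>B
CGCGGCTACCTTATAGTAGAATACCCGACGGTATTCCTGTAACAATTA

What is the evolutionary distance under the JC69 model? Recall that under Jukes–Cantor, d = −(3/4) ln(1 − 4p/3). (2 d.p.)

The sequences differ at 4 of 48 sites (6, 21, 36, 44), so p = 4/48 ≈ 0.083333.
d = −(3/4) ln(1 − 4p/3) = −0.75 ln(1 − 0.111111) = −0.75 ln(0.888889)
  = −0.75 × (-0.117783) = 0.088337 substitutions/site.

0.09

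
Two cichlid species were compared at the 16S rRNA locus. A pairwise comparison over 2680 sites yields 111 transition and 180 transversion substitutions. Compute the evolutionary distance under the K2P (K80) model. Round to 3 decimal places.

0.117

P = 111/2680 ≈ 0.041418 and Q = 180/2680 ≈ 0.067164.
Under the Kimura two-parameter model, d = −½ ln(1 − 2P − Q) − ¼ ln(1 − 2Q).
1 − 2P − Q = 0.85, giving −½ ln(0.85) = 0.081259.
1 − 2Q = 0.865672, giving −¼ ln(0.865672) = 0.036062.
d = 0.081259 + 0.036062 = 0.117321.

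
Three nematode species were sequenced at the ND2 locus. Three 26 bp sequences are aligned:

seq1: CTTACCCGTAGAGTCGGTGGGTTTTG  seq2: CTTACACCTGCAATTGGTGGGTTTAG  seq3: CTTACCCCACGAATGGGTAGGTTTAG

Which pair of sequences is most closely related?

seq2 and seq3

seq1–seq2: 7/26 differ, p = 0.269, d = 0.334.
seq1–seq3: 7/26 differ, p = 0.269, d = 0.334.
seq2–seq3: 6/26 differ, p = 0.231, d = 0.276.
The smallest distance is between seq2 and seq3.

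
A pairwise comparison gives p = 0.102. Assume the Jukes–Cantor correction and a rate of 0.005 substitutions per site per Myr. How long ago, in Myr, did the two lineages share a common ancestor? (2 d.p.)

d = −(3/4) ln(1 − 4p/3) = −0.75 ln(1 − 0.136) = −0.75 ln(0.864)
  = −0.75 × (-0.146183) = 0.109637 substitutions/site.
Under a molecular clock d = 2μt, so t = d/(2μ) = 0.109637 / (2 × 0.005) = 10.96 Myr.

10.96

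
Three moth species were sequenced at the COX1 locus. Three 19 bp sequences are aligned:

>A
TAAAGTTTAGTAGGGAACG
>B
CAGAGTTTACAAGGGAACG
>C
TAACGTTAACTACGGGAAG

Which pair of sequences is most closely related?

A and B

A–B: 4/19 differ, p = 0.211, d = 0.247.
A–C: 6/19 differ, p = 0.316, d = 0.410.
B–C: 8/19 differ, p = 0.421, d = 0.618.
The smallest distance is between A and B.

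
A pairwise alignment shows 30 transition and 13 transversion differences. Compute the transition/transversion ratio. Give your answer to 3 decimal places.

R = 30/13 = 2.307692… ≈ 2.308 (to 3 d.p.).

2.308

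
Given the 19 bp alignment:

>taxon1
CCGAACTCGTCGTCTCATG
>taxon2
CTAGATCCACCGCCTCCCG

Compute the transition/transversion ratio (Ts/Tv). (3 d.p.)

9.000

Transitions are A↔G and C↔T; transversions are all other mismatches.
Transitions: 9. Transversions: 1.
R = 9/1 = 9.000.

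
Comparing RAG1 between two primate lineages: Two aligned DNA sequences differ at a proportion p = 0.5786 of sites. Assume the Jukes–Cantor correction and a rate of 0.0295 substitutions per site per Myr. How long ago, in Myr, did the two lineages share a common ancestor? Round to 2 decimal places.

d = −(3/4) ln(1 − 4p/3) = −0.75 ln(1 − 0.771467) = −0.75 ln(0.228533)
  = −0.75 × (-1.476075) = 1.107056 substitutions/site.
Under a molecular clock d = 2μt, so t = d/(2μ) = 1.107056 / (2 × 0.0295) = 18.76 Myr.

18.76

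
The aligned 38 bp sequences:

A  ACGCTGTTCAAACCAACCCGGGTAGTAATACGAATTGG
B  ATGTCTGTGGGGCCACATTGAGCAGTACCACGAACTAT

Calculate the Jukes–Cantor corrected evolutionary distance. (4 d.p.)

0.9074

The sequences differ at 20 of 38 sites, so p = 20/38 ≈ 0.526316.
d = −(3/4) ln(1 − 4p/3) = −0.75 ln(1 − 0.701755) = −0.75 ln(0.298245)
  = −0.75 × (-1.209840) = 0.907380 substitutions/site.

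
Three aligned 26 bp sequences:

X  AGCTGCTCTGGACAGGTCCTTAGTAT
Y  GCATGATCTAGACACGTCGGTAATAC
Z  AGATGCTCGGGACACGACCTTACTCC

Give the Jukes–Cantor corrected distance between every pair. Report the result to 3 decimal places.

X–Y: 10/26 sites differ → p ≈ 0.384615, d = −0.75 ln(1 − 0.51282) = 0.539341 ≈ 0.539.
X–Z: 7/26 sites differ → p ≈ 0.269231, d = −0.75 ln(1 − 0.358975) = 0.333515 ≈ 0.334.
Y–Z: 10/26 sites differ → p ≈ 0.384615, d = −0.75 ln(1 − 0.51282) = 0.539341 ≈ 0.539.

d(X,Y) = 0.539, d(X,Z) = 0.334, d(Y,Z) = 0.539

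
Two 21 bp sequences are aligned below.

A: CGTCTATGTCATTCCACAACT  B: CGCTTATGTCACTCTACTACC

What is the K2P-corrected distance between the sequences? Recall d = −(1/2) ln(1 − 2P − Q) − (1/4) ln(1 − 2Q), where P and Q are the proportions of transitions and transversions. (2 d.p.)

Of 21 sites, 5 differences are transitions and 1 are transversions, so P = 5/21 ≈ 0.238095 and Q = 1/21 ≈ 0.047619.
Under the Kimura two-parameter model, d = −½ ln(1 − 2P − Q) − ¼ ln(1 − 2Q).
1 − 2P − Q = 0.476191, giving −½ ln(0.476191) = 0.370968.
1 − 2Q = 0.904762, giving −¼ ln(0.904762) = 0.025021.
d = 0.370968 + 0.025021 = 0.395989.

0.40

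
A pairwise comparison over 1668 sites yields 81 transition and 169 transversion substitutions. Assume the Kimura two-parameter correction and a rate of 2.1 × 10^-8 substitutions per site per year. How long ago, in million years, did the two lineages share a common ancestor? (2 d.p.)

P = 81/1668 ≈ 0.048561 and Q = 169/1668 ≈ 0.101319.
Under the Kimura two-parameter model, d = −½ ln(1 − 2P − Q) − ¼ ln(1 − 2Q).
1 − 2P − Q = 0.801559, giving −½ ln(0.801559) = 0.110598.
1 − 2Q = 0.797362, giving −¼ ln(0.797362) = 0.056612.
d = 0.110598 + 0.056612 = 0.167210.
Under a molecular clock d = 2μt, so t = d/(2μ) = 0.167210 / (2 × 2.1 × 10^-8) = 3.98 million years.

3.98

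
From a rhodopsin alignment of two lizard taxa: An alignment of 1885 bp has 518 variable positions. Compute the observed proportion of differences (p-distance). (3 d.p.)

0.275

p = 518/1885 = 0.274801… ≈ 0.275 (to 3 d.p.).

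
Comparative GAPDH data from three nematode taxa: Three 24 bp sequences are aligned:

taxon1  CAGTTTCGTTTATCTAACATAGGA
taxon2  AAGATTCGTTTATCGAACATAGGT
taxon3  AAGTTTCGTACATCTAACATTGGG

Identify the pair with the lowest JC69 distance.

taxon1–taxon2: 4/24 differ, p = 0.167, d = 0.188.
taxon1–taxon3: 5/24 differ, p = 0.208, d = 0.244.
taxon2–taxon3: 6/24 differ, p = 0.250, d = 0.304.
The smallest distance is between taxon1 and taxon2.

taxon1 and taxon2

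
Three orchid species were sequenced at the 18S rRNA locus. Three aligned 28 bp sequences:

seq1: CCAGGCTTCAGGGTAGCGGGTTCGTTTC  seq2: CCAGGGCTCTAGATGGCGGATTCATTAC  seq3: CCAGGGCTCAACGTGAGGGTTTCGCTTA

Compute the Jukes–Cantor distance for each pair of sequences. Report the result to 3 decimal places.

d(seq1,seq2) = 0.420, d(seq1,seq3) = 0.485, d(seq2,seq3) = 0.485

seq1–seq2: 9/28 sites differ → p ≈ 0.321429, d = −0.75 ln(1 − 0.428572) = 0.419713 ≈ 0.420.
seq1–seq3: 10/28 sites differ → p ≈ 0.357143, d = −0.75 ln(1 − 0.476191) = 0.484971 ≈ 0.485.
seq2–seq3: 10/28 sites differ → p ≈ 0.357143, d = −0.75 ln(1 − 0.476191) = 0.484971 ≈ 0.485.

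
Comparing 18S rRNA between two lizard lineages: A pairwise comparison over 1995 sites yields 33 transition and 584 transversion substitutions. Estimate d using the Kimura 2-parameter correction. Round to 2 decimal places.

P = 33/1995 ≈ 0.016541 and Q = 584/1995 ≈ 0.292732.
Under the Kimura two-parameter model, d = −½ ln(1 − 2P − Q) − ¼ ln(1 − 2Q).
1 − 2P − Q = 0.674186, giving −½ ln(0.674186) = 0.197125.
1 − 2Q = 0.414536, giving −¼ ln(0.414536) = 0.220149.
d = 0.197125 + 0.220149 = 0.417274.

0.42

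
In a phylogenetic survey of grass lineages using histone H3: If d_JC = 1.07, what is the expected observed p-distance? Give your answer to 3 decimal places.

p = (3/4)(1 − e^(−4d/3)) = 0.75 × (1 − e^(-1.426667)) = 0.75 × (1 − 0.240108) = 0.569919.

0.570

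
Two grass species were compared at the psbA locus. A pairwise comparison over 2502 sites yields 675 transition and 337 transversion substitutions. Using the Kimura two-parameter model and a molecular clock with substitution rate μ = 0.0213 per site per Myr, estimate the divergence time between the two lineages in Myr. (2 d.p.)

P = 675/2502 ≈ 0.269784 and Q = 337/2502 ≈ 0.134692.
Under the Kimura two-parameter model, d = −½ ln(1 − 2P − Q) − ¼ ln(1 − 2Q).
1 − 2P − Q = 0.32574, giving −½ ln(0.32574) = 0.560828.
1 − 2Q = 0.730616, giving −¼ ln(0.730616) = 0.078467.
d = 0.560828 + 0.078467 = 0.639295.
Under a molecular clock d = 2μt, so t = d/(2μ) = 0.639295 / (2 × 0.0213) = 15.01 Myr.

15.01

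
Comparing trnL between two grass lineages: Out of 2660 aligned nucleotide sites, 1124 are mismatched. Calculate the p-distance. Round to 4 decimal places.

0.4226

p = 1124/2660 = 0.422556… ≈ 0.4226 (to 4 d.p.).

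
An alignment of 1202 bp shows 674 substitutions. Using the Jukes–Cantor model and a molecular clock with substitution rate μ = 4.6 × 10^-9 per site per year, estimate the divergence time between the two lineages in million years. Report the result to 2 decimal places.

112.25

p = 674/1202 ≈ 0.560732.
d = −(3/4) ln(1 − 4p/3) = −0.75 ln(1 − 0.747643) = −0.75 ln(0.252357)
  = −0.75 × (-1.376911) = 1.032683 substitutions/site.
Under a molecular clock d = 2μt, so t = d/(2μ) = 1.032683 / (2 × 4.6 × 10^-9) = 112.25 million years.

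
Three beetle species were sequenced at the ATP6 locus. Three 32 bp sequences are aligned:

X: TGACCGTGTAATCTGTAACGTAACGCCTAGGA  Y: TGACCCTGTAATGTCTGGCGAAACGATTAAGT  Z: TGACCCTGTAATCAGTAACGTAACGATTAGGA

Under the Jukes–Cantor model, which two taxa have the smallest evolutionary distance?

X–Y: 10/32 differ, p = 0.313, d = 0.404.
X–Z: 4/32 differ, p = 0.125, d = 0.137.
Y–Z: 8/32 differ, p = 0.250, d = 0.304.
The smallest distance is between X and Z.

X and Z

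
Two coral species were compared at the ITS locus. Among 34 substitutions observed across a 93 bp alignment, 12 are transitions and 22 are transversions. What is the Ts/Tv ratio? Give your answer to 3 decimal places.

R = 12/22 = 0.545454… ≈ 0.545 (to 3 d.p.).

0.545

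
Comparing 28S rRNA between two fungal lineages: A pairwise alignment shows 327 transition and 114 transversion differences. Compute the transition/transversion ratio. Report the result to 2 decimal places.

2.87

R = 327/114 = 2.868421… ≈ 2.87 (to 2 d.p.).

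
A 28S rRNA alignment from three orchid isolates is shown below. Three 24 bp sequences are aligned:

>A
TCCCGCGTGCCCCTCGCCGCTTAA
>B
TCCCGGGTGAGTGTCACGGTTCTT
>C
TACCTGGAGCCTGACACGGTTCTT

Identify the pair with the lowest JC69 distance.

A–B: 11/24 differ, p = 0.458, d = 0.708.
A–C: 13/24 differ, p = 0.542, d = 0.961.
B–C: 6/24 differ, p = 0.250, d = 0.304.
The smallest distance is between B and C.

B and C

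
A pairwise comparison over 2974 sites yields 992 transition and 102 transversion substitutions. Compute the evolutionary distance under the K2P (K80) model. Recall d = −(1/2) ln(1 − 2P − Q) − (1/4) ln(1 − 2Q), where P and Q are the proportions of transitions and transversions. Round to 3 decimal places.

0.622

P = 992/2974 ≈ 0.333557 and Q = 102/2974 ≈ 0.034297.
Under the Kimura two-parameter model, d = −½ ln(1 − 2P − Q) − ¼ ln(1 − 2Q).
1 − 2P − Q = 0.298589, giving −½ ln(0.298589) = 0.604344.
1 − 2Q = 0.931406, giving −¼ ln(0.931406) = 0.017765.
d = 0.604344 + 0.017765 = 0.622109.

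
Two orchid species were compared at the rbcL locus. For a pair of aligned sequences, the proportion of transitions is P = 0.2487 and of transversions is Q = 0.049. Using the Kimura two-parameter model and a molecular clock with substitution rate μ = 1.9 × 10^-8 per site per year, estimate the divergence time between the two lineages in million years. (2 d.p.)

11.08

Under the Kimura two-parameter model, d = −½ ln(1 − 2P − Q) − ¼ ln(1 − 2Q).
1 − 2P − Q = 0.4536, giving −½ ln(0.4536) = 0.395270.
1 − 2Q = 0.902, giving −¼ ln(0.902) = 0.025785.
d = 0.395270 + 0.025785 = 0.421055.
Under a molecular clock d = 2μt, so t = d/(2μ) = 0.421055 / (2 × 1.9 × 10^-8) = 11.08 million years.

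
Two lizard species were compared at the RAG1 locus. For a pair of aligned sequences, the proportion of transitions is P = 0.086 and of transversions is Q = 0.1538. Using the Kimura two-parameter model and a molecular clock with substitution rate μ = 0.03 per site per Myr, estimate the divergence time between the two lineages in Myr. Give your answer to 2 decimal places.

4.82

Under the Kimura two-parameter model, d = −½ ln(1 − 2P − Q) − ¼ ln(1 − 2Q).
1 − 2P − Q = 0.6742, giving −½ ln(0.6742) = 0.197114.
1 − 2Q = 0.6924, giving −¼ ln(0.6924) = 0.091898.
d = 0.197114 + 0.091898 = 0.289012.
Under a molecular clock d = 2μt, so t = d/(2μ) = 0.289012 / (2 × 0.03) = 4.82 Myr.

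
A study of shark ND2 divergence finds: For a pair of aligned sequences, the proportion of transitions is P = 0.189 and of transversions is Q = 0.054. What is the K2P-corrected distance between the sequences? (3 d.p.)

Under the Kimura two-parameter model, d = −½ ln(1 − 2P − Q) − ¼ ln(1 − 2Q).
1 − 2P − Q = 0.568, giving −½ ln(0.568) = 0.282817.
1 − 2Q = 0.892, giving −¼ ln(0.892) = 0.028572.
d = 0.282817 + 0.028572 = 0.311389.

0.311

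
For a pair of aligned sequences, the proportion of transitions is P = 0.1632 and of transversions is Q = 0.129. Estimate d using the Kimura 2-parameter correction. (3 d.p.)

Under the Kimura two-parameter model, d = −½ ln(1 − 2P − Q) − ¼ ln(1 − 2Q).
1 − 2P − Q = 0.5446, giving −½ ln(0.5446) = 0.303852.
1 − 2Q = 0.742, giving −¼ ln(0.742) = 0.074602.
d = 0.303852 + 0.074602 = 0.378454.

0.378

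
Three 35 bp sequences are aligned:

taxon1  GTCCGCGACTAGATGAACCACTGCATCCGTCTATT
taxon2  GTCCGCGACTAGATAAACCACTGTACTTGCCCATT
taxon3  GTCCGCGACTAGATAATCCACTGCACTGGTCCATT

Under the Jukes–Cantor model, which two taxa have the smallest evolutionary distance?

taxon2 and taxon3

taxon1–taxon2: 7/35 differ, p = 0.200, d = 0.233.
taxon1–taxon3: 6/35 differ, p = 0.171, d = 0.195.
taxon2–taxon3: 4/35 differ, p = 0.114, d = 0.124.
The smallest distance is between taxon2 and taxon3.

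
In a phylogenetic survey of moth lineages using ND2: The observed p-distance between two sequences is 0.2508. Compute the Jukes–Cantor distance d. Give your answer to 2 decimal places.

d = −(3/4) ln(1 − 4p/3) = −0.75 ln(1 − 0.3344) = −0.75 ln(0.6656)
  = −0.75 × (-0.407066) = 0.305300 substitutions/site.

0.31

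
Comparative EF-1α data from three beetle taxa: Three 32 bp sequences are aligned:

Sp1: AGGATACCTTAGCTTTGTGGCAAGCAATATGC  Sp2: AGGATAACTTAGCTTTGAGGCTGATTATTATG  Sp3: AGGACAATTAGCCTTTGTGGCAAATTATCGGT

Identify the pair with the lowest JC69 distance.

Sp1 and Sp2

Sp1–Sp2: 11/32 differ, p = 0.344, d = 0.460.
Sp1–Sp3: 12/32 differ, p = 0.375, d = 0.520.
Sp2–Sp3: 12/32 differ, p = 0.375, d = 0.520.
The smallest distance is between Sp1 and Sp2.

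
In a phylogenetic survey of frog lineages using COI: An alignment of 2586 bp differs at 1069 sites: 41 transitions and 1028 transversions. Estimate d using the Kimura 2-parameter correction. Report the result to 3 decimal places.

P = 41/2586 ≈ 0.015855 and Q = 1028/2586 ≈ 0.397525.
Under the Kimura two-parameter model, d = −½ ln(1 − 2P − Q) − ¼ ln(1 − 2Q).
1 − 2P − Q = 0.570765, giving −½ ln(0.570765) = 0.280389.
1 − 2Q = 0.20495, giving −¼ ln(0.20495) = 0.396247.
d = 0.280389 + 0.396247 = 0.676636.

0.677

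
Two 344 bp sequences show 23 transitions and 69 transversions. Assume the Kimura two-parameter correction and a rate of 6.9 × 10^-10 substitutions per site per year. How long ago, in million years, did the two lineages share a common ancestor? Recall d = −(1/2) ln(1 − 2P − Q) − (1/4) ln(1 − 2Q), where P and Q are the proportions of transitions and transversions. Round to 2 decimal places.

P = 23/344 ≈ 0.06686 and Q = 69/344 ≈ 0.200581.
Under the Kimura two-parameter model, d = −½ ln(1 − 2P − Q) − ¼ ln(1 − 2Q).
1 − 2P − Q = 0.665699, giving −½ ln(0.665699) = 0.203459.
1 − 2Q = 0.598838, giving −¼ ln(0.598838) = 0.128191.
d = 0.203459 + 0.128191 = 0.331650.
Under a molecular clock d = 2μt, so t = d/(2μ) = 0.331650 / (2 × 6.9 × 10^-10) = 240.33 million years.

240.33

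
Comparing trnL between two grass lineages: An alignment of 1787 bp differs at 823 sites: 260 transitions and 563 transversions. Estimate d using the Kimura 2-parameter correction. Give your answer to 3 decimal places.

0.714

P = 260/1787 ≈ 0.145495 and Q = 563/1787 ≈ 0.315053.
Under the Kimura two-parameter model, d = −½ ln(1 − 2P − Q) − ¼ ln(1 − 2Q).
1 − 2P − Q = 0.393957, giving −½ ln(0.393957) = 0.465757.
1 − 2Q = 0.369894, giving −¼ ln(0.369894) = 0.248635.
d = 0.465757 + 0.248635 = 0.714392.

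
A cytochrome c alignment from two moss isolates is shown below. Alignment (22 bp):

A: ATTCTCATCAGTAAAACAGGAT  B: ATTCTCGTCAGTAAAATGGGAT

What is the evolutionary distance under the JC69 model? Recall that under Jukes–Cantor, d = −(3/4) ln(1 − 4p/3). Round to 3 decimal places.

The sequences differ at 3 of 22 sites (7, 17, 18), so p = 3/22 ≈ 0.136364.
d = −(3/4) ln(1 − 4p/3) = −0.75 ln(1 − 0.181819) = −0.75 ln(0.818181)
  = −0.75 × (-0.200672) = 0.150504 substitutions/site.

0.151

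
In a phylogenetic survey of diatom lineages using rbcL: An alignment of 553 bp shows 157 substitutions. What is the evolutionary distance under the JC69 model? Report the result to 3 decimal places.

0.357

p = 157/553 ≈ 0.283906.
d = −(3/4) ln(1 − 4p/3) = −0.75 ln(1 − 0.378541) = −0.75 ln(0.621459)
  = −0.75 × (-0.475685) = 0.356764 substitutions/site.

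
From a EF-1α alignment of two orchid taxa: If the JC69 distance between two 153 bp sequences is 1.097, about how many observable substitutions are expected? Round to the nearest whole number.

88

Invert JC69: p = (3/4)(1 − e^(−4d/3)) = 0.75 × (1 − e^(-1.462667)) = 0.75 × (1 − 0.231618) = 0.576287.
Expected differing sites = pL ≈ 0.576287 × 153 = 88.171911 ≈ 88.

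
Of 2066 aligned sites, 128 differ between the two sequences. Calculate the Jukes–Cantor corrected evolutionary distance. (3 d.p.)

0.065

p = 128/2066 ≈ 0.061955.
d = −(3/4) ln(1 − 4p/3) = −0.75 ln(1 − 0.082607) = −0.75 ln(0.917393)
  = −0.75 × (-0.086219) = 0.064664 substitutions/site.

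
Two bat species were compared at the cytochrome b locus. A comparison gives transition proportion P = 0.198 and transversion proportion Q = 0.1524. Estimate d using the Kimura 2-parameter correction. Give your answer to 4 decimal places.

Under the Kimura two-parameter model, d = −½ ln(1 − 2P − Q) − ¼ ln(1 − 2Q).
1 − 2P − Q = 0.4516, giving −½ ln(0.4516) = 0.397479.
1 − 2Q = 0.6952, giving −¼ ln(0.6952) = 0.090889.
d = 0.397479 + 0.090889 = 0.488368.

0.4884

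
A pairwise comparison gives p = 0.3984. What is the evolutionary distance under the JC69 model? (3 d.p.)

d = −(3/4) ln(1 − 4p/3) = −0.75 ln(1 − 0.5312) = −0.75 ln(0.4688)
  = −0.75 × (-0.757579) = 0.568184 substitutions/site.

0.568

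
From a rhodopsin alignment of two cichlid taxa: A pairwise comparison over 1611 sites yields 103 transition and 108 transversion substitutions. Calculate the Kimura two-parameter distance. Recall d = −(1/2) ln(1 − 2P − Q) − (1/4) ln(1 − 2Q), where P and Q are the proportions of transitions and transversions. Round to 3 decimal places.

P = 103/1611 ≈ 0.063935 and Q = 108/1611 ≈ 0.067039.
Under the Kimura two-parameter model, d = −½ ln(1 − 2P − Q) − ¼ ln(1 − 2Q).
1 − 2P − Q = 0.805091, giving −½ ln(0.805091) = 0.108400.
1 − 2Q = 0.865922, giving −¼ ln(0.865922) = 0.035990.
d = 0.108400 + 0.035990 = 0.144390.

0.144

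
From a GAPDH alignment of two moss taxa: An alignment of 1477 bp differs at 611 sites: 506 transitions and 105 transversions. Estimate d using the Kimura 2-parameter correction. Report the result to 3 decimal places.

0.744

P = 506/1477 ≈ 0.342586 and Q = 105/1477 ≈ 0.07109.
Under the Kimura two-parameter model, d = −½ ln(1 − 2P − Q) − ¼ ln(1 − 2Q).
1 − 2P − Q = 0.243738, giving −½ ln(0.243738) = 0.705831.
1 − 2Q = 0.85782, giving −¼ ln(0.85782) = 0.038340.
d = 0.705831 + 0.038340 = 0.744171.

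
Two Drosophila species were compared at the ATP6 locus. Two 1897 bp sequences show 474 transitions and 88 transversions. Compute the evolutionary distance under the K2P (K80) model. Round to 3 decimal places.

P = 474/1897 ≈ 0.249868 and Q = 88/1897 ≈ 0.046389.
Under the Kimura two-parameter model, d = −½ ln(1 − 2P − Q) − ¼ ln(1 − 2Q).
1 − 2P − Q = 0.453875, giving −½ ln(0.453875) = 0.394967.
1 − 2Q = 0.907222, giving −¼ ln(0.907222) = 0.024342.
d = 0.394967 + 0.024342 = 0.419309.

0.419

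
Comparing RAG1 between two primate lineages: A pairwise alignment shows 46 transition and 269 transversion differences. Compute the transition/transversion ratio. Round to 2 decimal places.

R = 46/269 = 0.171003… ≈ 0.17 (to 2 d.p.).

0.17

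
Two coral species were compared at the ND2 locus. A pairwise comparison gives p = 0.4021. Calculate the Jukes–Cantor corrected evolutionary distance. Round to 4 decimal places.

d = −(3/4) ln(1 − 4p/3) = −0.75 ln(1 − 0.536133) = −0.75 ln(0.463867)
  = −0.75 × (-0.768157) = 0.576118 substitutions/site.

0.5761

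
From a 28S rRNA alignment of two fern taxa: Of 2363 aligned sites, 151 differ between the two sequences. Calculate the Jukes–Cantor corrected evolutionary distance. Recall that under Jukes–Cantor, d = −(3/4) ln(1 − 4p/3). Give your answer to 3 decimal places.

0.067

p = 151/2363 ≈ 0.063902.
d = −(3/4) ln(1 − 4p/3) = −0.75 ln(1 − 0.085203) = −0.75 ln(0.914797)
  = −0.75 × (-0.089053) = 0.066790 substitutions/site.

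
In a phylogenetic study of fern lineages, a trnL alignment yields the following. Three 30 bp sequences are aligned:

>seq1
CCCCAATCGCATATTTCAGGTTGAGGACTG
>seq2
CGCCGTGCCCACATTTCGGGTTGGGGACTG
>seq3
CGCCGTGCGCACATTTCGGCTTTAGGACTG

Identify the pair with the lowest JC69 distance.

seq1–seq2: 8/30 differ, p = 0.267, d = 0.330.
seq1–seq3: 8/30 differ, p = 0.267, d = 0.330.
seq2–seq3: 4/30 differ, p = 0.133, d = 0.147.
The smallest distance is between seq2 and seq3.

seq2 and seq3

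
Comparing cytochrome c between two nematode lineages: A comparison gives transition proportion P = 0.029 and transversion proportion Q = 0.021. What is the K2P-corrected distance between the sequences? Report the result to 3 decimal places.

Under the Kimura two-parameter model, d = −½ ln(1 − 2P − Q) − ¼ ln(1 − 2Q).
1 − 2P − Q = 0.921, giving −½ ln(0.921) = 0.041148.
1 − 2Q = 0.958, giving −¼ ln(0.958) = 0.010727.
d = 0.041148 + 0.010727 = 0.051875.

0.052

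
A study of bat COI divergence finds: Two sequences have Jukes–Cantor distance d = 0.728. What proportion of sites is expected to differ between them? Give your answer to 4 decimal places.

0.4659

p = (3/4)(1 − e^(−4d/3)) = 0.75 × (1 − e^(-0.970667)) = 0.75 × (1 − 0.378830) = 0.465878.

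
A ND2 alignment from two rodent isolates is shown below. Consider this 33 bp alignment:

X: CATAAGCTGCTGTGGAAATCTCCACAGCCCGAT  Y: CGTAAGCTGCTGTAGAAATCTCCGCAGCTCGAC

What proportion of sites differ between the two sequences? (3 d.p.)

The sequences differ at 5 of 33 positions (sites 2, 14, 24, 29, 33).
p = 5/33 = 0.151515… ≈ 0.152 (to 3 d.p.).

0.152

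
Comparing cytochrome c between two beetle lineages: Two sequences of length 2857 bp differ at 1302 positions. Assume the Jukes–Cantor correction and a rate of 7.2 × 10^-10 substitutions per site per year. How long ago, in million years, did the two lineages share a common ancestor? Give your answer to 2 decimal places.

p = 1302/2857 ≈ 0.455723.
d = −(3/4) ln(1 − 4p/3) = −0.75 ln(1 − 0.607631) = −0.75 ln(0.392369)
  = −0.75 × (-0.935553) = 0.701665 substitutions/site.
Under a molecular clock d = 2μt, so t = d/(2μ) = 0.701665 / (2 × 7.2 × 10^-10) = 487.27 million years.

487.27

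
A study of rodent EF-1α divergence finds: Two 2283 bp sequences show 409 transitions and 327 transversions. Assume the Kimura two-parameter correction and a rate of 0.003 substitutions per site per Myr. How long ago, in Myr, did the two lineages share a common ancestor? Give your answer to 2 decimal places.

72.08

P = 409/2283 ≈ 0.17915 and Q = 327/2283 ≈ 0.143233.
Under the Kimura two-parameter model, d = −½ ln(1 − 2P − Q) − ¼ ln(1 − 2Q).
1 − 2P − Q = 0.498467, giving −½ ln(0.498467) = 0.348109.
1 − 2Q = 0.713534, giving −¼ ln(0.713534) = 0.084381.
d = 0.348109 + 0.084381 = 0.432490.
Under a molecular clock d = 2μt, so t = d/(2μ) = 0.432490 / (2 × 0.003) = 72.08 Myr.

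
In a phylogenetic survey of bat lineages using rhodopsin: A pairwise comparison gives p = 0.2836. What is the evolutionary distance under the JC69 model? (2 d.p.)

0.36

d = −(3/4) ln(1 − 4p/3) = −0.75 ln(1 − 0.378133) = −0.75 ln(0.621867)
  = −0.75 × (-0.475029) = 0.356272 substitutions/site.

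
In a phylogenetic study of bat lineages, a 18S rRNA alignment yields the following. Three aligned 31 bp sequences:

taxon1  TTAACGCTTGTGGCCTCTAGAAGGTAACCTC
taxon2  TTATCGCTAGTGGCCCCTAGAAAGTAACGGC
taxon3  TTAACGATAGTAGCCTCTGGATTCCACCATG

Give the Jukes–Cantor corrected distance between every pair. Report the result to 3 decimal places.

taxon1–taxon2: 6/31 sites differ → p ≈ 0.193548, d = −0.75 ln(1 − 0.258064) = 0.223869 ≈ 0.224.
taxon1–taxon3: 11/31 sites differ → p ≈ 0.354839, d = −0.75 ln(1 − 0.473119) = 0.480585 ≈ 0.481.
taxon2–taxon3: 13/31 sites differ → p ≈ 0.419355, d = −0.75 ln(1 − 0.55914) = 0.614271 ≈ 0.614.

d(taxon1,taxon2) = 0.224, d(taxon1,taxon3) = 0.481, d(taxon2,taxon3) = 0.614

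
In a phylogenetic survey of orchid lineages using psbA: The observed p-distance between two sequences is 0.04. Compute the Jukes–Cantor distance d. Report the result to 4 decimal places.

d = −(3/4) ln(1 − 4p/3) = −0.75 ln(1 − 0.053333) = −0.75 ln(0.946667)
  = −0.75 × (-0.054808) = 0.041106 substitutions/site.

0.0411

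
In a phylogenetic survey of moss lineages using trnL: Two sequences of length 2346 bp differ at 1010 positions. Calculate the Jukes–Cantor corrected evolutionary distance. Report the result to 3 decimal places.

p = 1010/2346 ≈ 0.43052.
d = −(3/4) ln(1 − 4p/3) = −0.75 ln(1 − 0.574027) = −0.75 ln(0.425973)
  = −0.75 × (-0.853379) = 0.640034 substitutions/site.

0.640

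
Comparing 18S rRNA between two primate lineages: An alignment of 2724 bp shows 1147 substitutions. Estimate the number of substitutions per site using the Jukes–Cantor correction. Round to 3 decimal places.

0.618

p = 1147/2724 ≈ 0.421072.
d = −(3/4) ln(1 − 4p/3) = −0.75 ln(1 − 0.561429) = −0.75 ln(0.438571)
  = −0.75 × (-0.824234) = 0.618176 substitutions/site.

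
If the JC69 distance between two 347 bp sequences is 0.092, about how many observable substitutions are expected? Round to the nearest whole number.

30

Invert JC69: p = (3/4)(1 − e^(−4d/3)) = 0.75 × (1 − e^(-0.122667)) = 0.75 × (1 − 0.884558) = 0.086582.
Expected differing sites = pL ≈ 0.086582 × 347 = 30.043954 ≈ 30.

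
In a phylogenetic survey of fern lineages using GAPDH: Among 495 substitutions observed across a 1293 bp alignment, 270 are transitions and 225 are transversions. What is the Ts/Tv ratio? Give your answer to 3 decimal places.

1.200

R = 270/225 = 1.200.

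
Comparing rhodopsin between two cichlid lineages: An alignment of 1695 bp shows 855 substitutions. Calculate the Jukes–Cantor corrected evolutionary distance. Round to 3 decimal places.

p = 855/1695 ≈ 0.504425.
d = −(3/4) ln(1 − 4p/3) = −0.75 ln(1 − 0.672567) = −0.75 ln(0.327433)
  = −0.75 × (-1.116472) = 0.837354 substitutions/site.

0.837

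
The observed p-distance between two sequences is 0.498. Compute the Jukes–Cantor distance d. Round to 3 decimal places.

d = −(3/4) ln(1 − 4p/3) = −0.75 ln(1 − 0.664) = −0.75 ln(0.336)
  = −0.75 × (-1.090644) = 0.817983 substitutions/site.

0.818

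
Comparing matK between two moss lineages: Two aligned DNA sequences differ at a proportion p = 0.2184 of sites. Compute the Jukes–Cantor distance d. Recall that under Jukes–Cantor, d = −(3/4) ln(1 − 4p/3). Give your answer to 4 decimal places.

0.2581

d = −(3/4) ln(1 − 4p/3) = −0.75 ln(1 − 0.2912) = −0.75 ln(0.7088)
  = −0.75 × (-0.344182) = 0.258137 substitutions/site.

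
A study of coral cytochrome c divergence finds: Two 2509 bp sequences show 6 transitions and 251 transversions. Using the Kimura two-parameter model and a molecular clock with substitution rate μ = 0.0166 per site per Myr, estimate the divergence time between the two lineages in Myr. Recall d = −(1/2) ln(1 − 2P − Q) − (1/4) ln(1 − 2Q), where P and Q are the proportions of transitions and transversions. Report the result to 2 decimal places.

P = 6/2509 ≈ 0.002391 and Q = 251/2509 ≈ 0.10004.
Under the Kimura two-parameter model, d = −½ ln(1 − 2P − Q) − ¼ ln(1 − 2Q).
1 − 2P − Q = 0.895178, giving −½ ln(0.895178) = 0.055366.
1 − 2Q = 0.79992, giving −¼ ln(0.79992) = 0.055811.
d = 0.055366 + 0.055811 = 0.111177.
Under a molecular clock d = 2μt, so t = d/(2μ) = 0.111177 / (2 × 0.0166) = 3.35 Myr.

3.35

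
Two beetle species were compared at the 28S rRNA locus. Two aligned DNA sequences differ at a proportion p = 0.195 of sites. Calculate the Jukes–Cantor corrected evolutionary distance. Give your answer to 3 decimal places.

d = −(3/4) ln(1 − 4p/3) = −0.75 ln(1 − 0.26) = −0.75 ln(0.74)
  = −0.75 × (-0.301105) = 0.225829 substitutions/site.

0.226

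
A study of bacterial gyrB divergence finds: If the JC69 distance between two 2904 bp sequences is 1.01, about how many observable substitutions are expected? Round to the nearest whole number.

1611

Invert JC69: p = (3/4)(1 − e^(−4d/3)) = 0.75 × (1 − e^(-1.346667)) = 0.75 × (1 − 0.260106) = 0.554921.
Expected differing sites = pL ≈ 0.554921 × 2904 = 1611.490584 ≈ 1611.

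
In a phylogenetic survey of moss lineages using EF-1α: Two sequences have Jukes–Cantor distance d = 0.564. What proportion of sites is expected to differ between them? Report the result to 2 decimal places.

p = (3/4)(1 − e^(−4d/3)) = 0.75 × (1 − e^(-0.752)) = 0.75 × (1 − 0.471423) = 0.396433.

0.40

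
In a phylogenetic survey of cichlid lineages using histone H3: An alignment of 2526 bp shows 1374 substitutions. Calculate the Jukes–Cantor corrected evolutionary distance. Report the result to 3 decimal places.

p = 1374/2526 ≈ 0.543943.
d = −(3/4) ln(1 − 4p/3) = −0.75 ln(1 − 0.725257) = −0.75 ln(0.274743)
  = −0.75 × (-1.291919) = 0.968939 substitutions/site.

0.969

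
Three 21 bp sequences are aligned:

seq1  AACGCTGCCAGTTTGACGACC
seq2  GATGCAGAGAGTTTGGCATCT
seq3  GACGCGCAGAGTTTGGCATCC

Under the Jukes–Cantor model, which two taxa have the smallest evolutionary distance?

seq2 and seq3

seq1–seq2: 9/21 differ, p = 0.429, d = 0.635.
seq1–seq3: 8/21 differ, p = 0.381, d = 0.532.
seq2–seq3: 4/21 differ, p = 0.190, d = 0.220.
The smallest distance is between seq2 and seq3.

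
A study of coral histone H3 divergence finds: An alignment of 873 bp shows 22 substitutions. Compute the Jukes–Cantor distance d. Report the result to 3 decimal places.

p = 22/873 ≈ 0.0252.
d = −(3/4) ln(1 − 4p/3) = −0.75 ln(1 − 0.0336) = −0.75 ln(0.9664)
  = −0.75 × (-0.034177) = 0.025633 substitutions/site.

0.026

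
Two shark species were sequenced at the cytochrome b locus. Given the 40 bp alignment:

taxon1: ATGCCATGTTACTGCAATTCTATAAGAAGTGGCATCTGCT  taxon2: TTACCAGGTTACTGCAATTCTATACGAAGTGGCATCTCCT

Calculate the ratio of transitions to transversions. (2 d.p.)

Transitions are A↔G and C↔T; transversions are all other mismatches.
Transitions: 1. Transversions: 4.
R = 1/4 = 0.25.

0.25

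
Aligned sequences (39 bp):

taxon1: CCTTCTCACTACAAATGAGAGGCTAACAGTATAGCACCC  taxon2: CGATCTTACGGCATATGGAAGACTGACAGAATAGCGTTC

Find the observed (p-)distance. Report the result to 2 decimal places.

0.36

The sequences differ at 14 of 39 positions.
p = 14/39 = 0.358974… ≈ 0.36 (to 2 d.p.).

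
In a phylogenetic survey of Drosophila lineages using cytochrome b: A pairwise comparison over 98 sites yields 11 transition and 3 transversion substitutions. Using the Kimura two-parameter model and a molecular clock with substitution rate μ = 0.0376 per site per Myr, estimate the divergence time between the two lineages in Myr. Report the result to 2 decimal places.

2.17

P = 11/98 ≈ 0.112245 and Q = 3/98 ≈ 0.030612.
Under the Kimura two-parameter model, d = −½ ln(1 − 2P − Q) − ¼ ln(1 − 2Q).
1 − 2P − Q = 0.744898, giving −½ ln(0.744898) = 0.147254.
1 − 2Q = 0.938776, giving −¼ ln(0.938776) = 0.015795.
d = 0.147254 + 0.015795 = 0.163049.
Under a molecular clock d = 2μt, so t = d/(2μ) = 0.163049 / (2 × 0.0376) = 2.17 Myr.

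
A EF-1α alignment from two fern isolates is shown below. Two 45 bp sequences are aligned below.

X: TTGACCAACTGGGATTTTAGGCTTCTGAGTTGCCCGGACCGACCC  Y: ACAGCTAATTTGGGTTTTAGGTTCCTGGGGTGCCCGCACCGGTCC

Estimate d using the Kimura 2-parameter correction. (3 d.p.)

0.480

Of 45 sites, 11 differences are transitions and 4 are transversions, so P = 11/45 ≈ 0.244444 and Q = 4/45 ≈ 0.088889.
Under the Kimura two-parameter model, d = −½ ln(1 − 2P − Q) − ¼ ln(1 − 2Q).
1 − 2P − Q = 0.422223, giving −½ ln(0.422223) = 0.431111.
1 − 2Q = 0.822222, giving −¼ ln(0.822222) = 0.048936.
d = 0.431111 + 0.048936 = 0.480047.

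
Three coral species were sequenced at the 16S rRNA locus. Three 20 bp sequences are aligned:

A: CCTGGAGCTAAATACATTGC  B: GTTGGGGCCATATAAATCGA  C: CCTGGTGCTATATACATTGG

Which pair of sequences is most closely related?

A–B: 8/20 differ, p = 0.400, d = 0.572.
A–C: 3/20 differ, p = 0.150, d = 0.167.
B–C: 7/20 differ, p = 0.350, d = 0.471.
The smallest distance is between A and C.

A and C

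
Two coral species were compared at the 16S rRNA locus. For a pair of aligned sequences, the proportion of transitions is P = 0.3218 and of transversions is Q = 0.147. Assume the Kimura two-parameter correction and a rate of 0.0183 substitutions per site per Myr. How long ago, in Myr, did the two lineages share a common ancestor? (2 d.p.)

Under the Kimura two-parameter model, d = −½ ln(1 − 2P − Q) − ¼ ln(1 − 2Q).
1 − 2P − Q = 0.2094, giving −½ ln(0.2094) = 0.781754.
1 − 2Q = 0.706, giving −¼ ln(0.706) = 0.087035.
d = 0.781754 + 0.087035 = 0.868789.
Under a molecular clock d = 2μt, so t = d/(2μ) = 0.868789 / (2 × 0.0183) = 23.74 Myr.

23.74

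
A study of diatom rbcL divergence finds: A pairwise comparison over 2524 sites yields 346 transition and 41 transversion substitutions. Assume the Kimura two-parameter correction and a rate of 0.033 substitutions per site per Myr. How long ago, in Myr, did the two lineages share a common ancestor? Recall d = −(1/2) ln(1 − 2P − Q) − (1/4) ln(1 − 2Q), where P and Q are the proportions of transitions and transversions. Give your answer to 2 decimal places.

P = 346/2524 ≈ 0.137084 and Q = 41/2524 ≈ 0.016244.
Under the Kimura two-parameter model, d = −½ ln(1 − 2P − Q) − ¼ ln(1 − 2Q).
1 − 2P − Q = 0.709588, giving −½ ln(0.709588) = 0.171535.
1 − 2Q = 0.967512, giving −¼ ln(0.967512) = 0.008257.
d = 0.171535 + 0.008257 = 0.179792.
Under a molecular clock d = 2μt, so t = d/(2μ) = 0.179792 / (2 × 0.033) = 2.72 Myr.

2.72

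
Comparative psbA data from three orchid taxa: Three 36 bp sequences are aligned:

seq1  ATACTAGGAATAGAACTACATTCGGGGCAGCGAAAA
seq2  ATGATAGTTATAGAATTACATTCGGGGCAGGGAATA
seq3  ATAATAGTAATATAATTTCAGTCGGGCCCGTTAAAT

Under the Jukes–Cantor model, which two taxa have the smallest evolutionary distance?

seq1–seq2: 7/36 differ, p = 0.194, d = 0.225.
seq1–seq3: 11/36 differ, p = 0.306, d = 0.392.
seq2–seq3: 11/36 differ, p = 0.306, d = 0.392.
The smallest distance is between seq1 and seq2.

seq1 and seq2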